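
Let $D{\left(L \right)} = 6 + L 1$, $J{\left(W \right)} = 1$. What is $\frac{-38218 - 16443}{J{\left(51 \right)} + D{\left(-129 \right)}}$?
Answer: $\frac{54661}{122} \approx 448.04$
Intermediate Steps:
$D{\left(L \right)} = 6 + L$
$\frac{-38218 - 16443}{J{\left(51 \right)} + D{\left(-129 \right)}} = \frac{-38218 - 16443}{1 + \left(6 - 129\right)} = \frac{-38218 - 16443}{1 - 123} = \frac{-38218 - 16443}{-122} = \left(-54661\right) \left(- \frac{1}{122}\right) = \frac{54661}{122}$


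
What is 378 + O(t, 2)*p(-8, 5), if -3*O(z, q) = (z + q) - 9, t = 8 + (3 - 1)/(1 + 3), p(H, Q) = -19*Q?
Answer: 851/2 ≈ 425.50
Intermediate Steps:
t = 17/2 (t = 8 + 2/4 = 8 + 2*(¼) = 8 + ½ = 17/2 ≈ 8.5000)
O(z, q) = 3 - q/3 - z/3 (O(z, q) = -((z + q) - 9)/3 = -((q + z) - 9)/3 = -(-9 + q + z)/3 = 3 - q/3 - z/3)
378 + O(t, 2)*p(-8, 5) = 378 + (3 - ⅓*2 - ⅓*17/2)*(-19*5) = 378 + (3 - ⅔ - 17/6)*(-95) = 378 - ½*(-95) = 378 + 95/2 = 851/2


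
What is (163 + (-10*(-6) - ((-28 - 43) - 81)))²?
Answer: 140625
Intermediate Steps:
(163 + (-10*(-6) - ((-28 - 43) - 81)))² = (163 + (60 - (-71 - 81)))² = (163 + (60 - 1*(-152)))² = (163 + (60 + 152))² = (163 + 212)² = 375² = 140625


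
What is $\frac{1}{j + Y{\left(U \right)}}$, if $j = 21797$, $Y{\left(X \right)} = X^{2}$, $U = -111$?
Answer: $\frac{1}{34118} \approx 2.931 \cdot 10^{-5}$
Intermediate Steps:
$\frac{1}{j + Y{\left(U \right)}} = \frac{1}{21797 + \left(-111\right)^{2}} = \frac{1}{21797 + 12321} = \frac{1}{34118}$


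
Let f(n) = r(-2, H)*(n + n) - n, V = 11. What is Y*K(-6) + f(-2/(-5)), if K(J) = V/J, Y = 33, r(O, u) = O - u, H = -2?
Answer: -609/10 ≈ -60.900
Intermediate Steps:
f(n) = -n (f(n) = (-2 - 1*(-2))*(n + n) - n = (-2 + 2)*(2*n) - n = 0*(2*n) - n = 0 - n = -n)
K(J) = 11/J
Y*K(-6) + f(-2/(-5)) = 33*(11/(-6)) - (-2)/(-5) = 33*(11*(-⅙)) - (-2)*(-1)/5 = 33*(-11/6) - 1*⅖ = -121/2 - ⅖ = -609/10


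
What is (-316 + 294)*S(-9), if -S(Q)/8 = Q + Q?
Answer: -3168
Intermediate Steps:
S(Q) = -16*Q (S(Q) = -8*(Q + Q) = -16*Q)
(-316 + 294)*S(-9) = (-316 + 294)*(-16*(-9)) = -22*144 = -3168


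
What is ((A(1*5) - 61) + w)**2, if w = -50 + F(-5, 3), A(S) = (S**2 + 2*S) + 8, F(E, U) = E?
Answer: 5329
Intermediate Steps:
A(S) = 8 + S**2 + 2*S
w = -55 (w = -50 - 5 = -55)
((A(1*5) - 61) + w)**2 = (((8 + (1*5)**2 + 2*(1*5)) - 61) - 55)**2 = (((8 + 5**2 + 2*5) - 61) - 55)**2 = (((8 + 25 + 10) - 61) - 55)**2 = ((43 - 61) - 55)**2 = (-18 - 55)**2 = (-73)**2 = 5329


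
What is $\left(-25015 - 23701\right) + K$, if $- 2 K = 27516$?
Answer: $-62474$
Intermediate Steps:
$K = -13758$ ($K = \left(- \frac{1}{2}\right) 27516 = -13758$)
$\left(-25015 - 23701\right) + K = \left(-25015 - 23701\right) - 13758 = -48716 - 13758 = -62474$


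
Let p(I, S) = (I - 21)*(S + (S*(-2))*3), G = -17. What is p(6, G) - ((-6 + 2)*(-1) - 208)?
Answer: -1071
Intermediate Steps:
p(I, S) = -5*S*(-21 + I) (p(I, S) = (-21 + I)*(S - 2*S*3) = (-21 + I)*(S - 6*S) = (-21 + I)*(-5*S) = -5*S*(-21 + I))
p(6, G) - ((-6 + 2)*(-1) - 208) = 5*(-17)*(21 - 1*6) - ((-6 + 2)*(-1) - 208) = 5*(-17)*(21 - 6) - (-4*(-1) - 208) = 5*(-17)*15 - (4 - 208) = -1275 - 1*(-204) = -1275 + 204 = -1071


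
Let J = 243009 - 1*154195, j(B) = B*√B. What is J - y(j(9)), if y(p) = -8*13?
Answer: 88918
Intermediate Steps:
j(B) = B^(3/2)
y(p) = -104
J = 88814 (J = 243009 - 154195 = 88814)
J - y(j(9)) = 88814 - 1*(-104) = 88814 + 104 = 88918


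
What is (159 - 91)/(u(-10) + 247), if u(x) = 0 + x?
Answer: 68/237 ≈ 0.28692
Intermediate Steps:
u(x) = x
(159 - 91)/(u(-10) + 247) = (159 - 91)/(-10 + 247) = 68/237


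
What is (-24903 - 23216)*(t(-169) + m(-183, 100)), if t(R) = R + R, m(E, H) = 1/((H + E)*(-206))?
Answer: 278085619637/17098 ≈ 1.6264e+7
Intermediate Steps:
m(E, H) = -1/(206*(E + H)) (m(E, H) = -1/206/(E + H) = -1/(206*(E + H)))
t(R) = 2*R
(-24903 - 23216)*(t(-169) + m(-183, 100)) = (-24903 - 23216)*(2*(-169) - 1/(206*(-183) + 206*100)) = -48119*(-338 - 1/(-37698 + 20600)) = -48119*(-338 - 1/(-17098)) = -48119*(-338 - 1*(-1/17098)) = -48119*(-338 + 1/17098) = -48119*(-5779123/17098) = 278085619637/17098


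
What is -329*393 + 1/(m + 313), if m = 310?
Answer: -80552030/623 ≈ -1.2930e+5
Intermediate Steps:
-329*393 + 1/(m + 313) = -329*393 + 1/(310 + 313) = -129297 + 1/623 = -80552030/623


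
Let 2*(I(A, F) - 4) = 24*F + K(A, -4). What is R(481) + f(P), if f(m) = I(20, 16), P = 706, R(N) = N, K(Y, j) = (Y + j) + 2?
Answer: 686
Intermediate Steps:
K(Y, j) = 2 + Y + j
I(A, F) = 3 + A/2 + 12*F (I(A, F) = 4 + (24*F + (2 + A - 4))/2 = 4 + (24*F + (-2 + A))/2 = 4 + (-2 + A + 24*F)/2 = 4 + (-1 + A/2 + 12*F) = 3 + A/2 + 12*F)
f(m) = 205 (f(m) = 3 + (1/2)*20 + 12*16 = 3 + 10 + 192 = 205)
R(481) + f(P) = 481 + 205 = 686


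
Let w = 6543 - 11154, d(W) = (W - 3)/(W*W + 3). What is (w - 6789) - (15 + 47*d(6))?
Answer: -148442/13 ≈ -11419.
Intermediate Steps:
d(W) = (-3 + W)/(3 + W²) (d(W) = (-3 + W)/(W² + 3) = (-3 + W)/(3 + W²))
w = -4611
(w - 6789) - (15 + 47*d(6)) = (-4611 - 6789) - (15 + 47*((-3 + 6)/(3 + 6²))) = -11400 - (15 + 47*(3/(3 + 36))) = -11400 - (15 + 47*(3/39)) = -11400 - (15 + 47*((1/39)*3)) = -11400 - (15 + 47*(1/13)) = -11400 - (15 + 47/13) = -11400 - 1*242/13 = -11400 - 242/13 = -148442/13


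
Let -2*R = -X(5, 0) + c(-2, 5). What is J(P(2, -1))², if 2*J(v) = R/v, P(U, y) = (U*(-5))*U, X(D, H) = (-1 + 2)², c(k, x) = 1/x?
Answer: 1/10000 ≈ 0.00010000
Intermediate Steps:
X(D, H) = 1 (X(D, H) = 1² = 1)
R = ⅖ (R = -(-1*1 + 1/5)/2 = -(-1 + ⅕)/2 = -½*(-⅘) = ⅖ ≈ 0.40000)
P(U, y) = -5*U² (P(U, y) = (-5*U)*U = -5*U²)
J(v) = 1/(5*v) (J(v) = (2/(5*v))/2 = 1/(5*v))
J(P(2, -1))² = (1/(5*((-5*2²))))² = (1/(5*((-5*4))))² = ((⅕)/(-20))² = ((⅕)*(-1/20))² = (-1/100)² = 1/10000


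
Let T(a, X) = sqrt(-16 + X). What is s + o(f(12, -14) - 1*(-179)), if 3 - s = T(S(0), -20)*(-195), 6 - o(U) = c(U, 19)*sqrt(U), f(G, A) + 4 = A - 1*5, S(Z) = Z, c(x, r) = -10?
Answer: 9 + 20*sqrt(39) + 1170*I ≈ 133.9 + 1170.0*I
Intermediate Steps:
f(G, A) = -9 + A (f(G, A) = -4 + (A - 1*5) = -4 + (A - 5) = -4 + (-5 + A) = -9 + A)
o(U) = 6 + 10*sqrt(U) (o(U) = 6 - (-10)*sqrt(U) = 6 + 10*sqrt(U))
s = 3 + 1170*I (s = 3 - sqrt(-16 - 20)*(-195) = 3 - sqrt(-36)*(-195) = 3 - 6*I*(-195) = 3 - (-1170)*I = 3 + 1170*I ≈ 3.0 + 1170.0*I)
s + o(f(12, -14) - 1*(-179)) = (3 + 1170*I) + (6 + 10*sqrt((-9 - 14) - 1*(-179))) = (3 + 1170*I) + (6 + 10*sqrt(-23 + 179)) = (3 + 1170*I) + (6 + 10*sqrt(156)) = (3 + 1170*I) + (6 + 10*(2*sqrt(39))) = (3 + 1170*I) + (6 + 20*sqrt(39)) = 9 + 20*sqrt(39) + 1170*I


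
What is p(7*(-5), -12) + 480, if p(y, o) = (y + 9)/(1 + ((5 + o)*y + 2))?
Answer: 59507/124 ≈ 479.90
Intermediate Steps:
p(y, o) = (9 + y)/(3 + y*(5 + o)) (p(y, o) = (9 + y)/(1 + (y*(5 + o) + 2)) = (9 + y)/(1 + (2 + y*(5 + o))) = (9 + y)/(3 + y*(5 + o)))
p(7*(-5), -12) + 480 = (9 + 7*(-5))/(3 + 5*(7*(-5)) - 84*(-5)) + 480 = (9 - 35)/(3 + 5*(-35) - 12*(-35)) + 480 = -26/(3 - 175 + 420) + 480 = -26/248 + 480 = (1/248)*(-26) + 480 = -13/124 + 480 = 59507/124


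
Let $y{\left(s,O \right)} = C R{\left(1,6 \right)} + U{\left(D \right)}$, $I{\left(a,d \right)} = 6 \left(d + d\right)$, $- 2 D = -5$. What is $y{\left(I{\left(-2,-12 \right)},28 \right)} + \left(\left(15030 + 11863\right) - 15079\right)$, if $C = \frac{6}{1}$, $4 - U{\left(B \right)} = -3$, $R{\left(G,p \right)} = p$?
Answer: $11857$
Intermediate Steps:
$D = \frac{5}{2}$ ($D = \left(- \frac{1}{2}\right) \left(-5\right) = \frac{5}{2} \approx 2.5$)
$U{\left(B \right)} = 7$ ($U{\left(B \right)} = 4 - -3 = 4 + 3 = 7$)
$I{\left(a,d \right)} = 12 d$ ($I{\left(a,d \right)} = 6 \cdot 2 d = 12 d$)
$C = 6$ ($C = 6 \cdot 1 = 6$)
$y{\left(s,O \right)} = 43$ ($y{\left(s,O \right)} = 6 \cdot 6 + 7 = 36 + 7 = 43$)
$y{\left(I{\left(-2,-12 \right)},28 \right)} + \left(\left(15030 + 11863\right) - 15079\right) = 43 + \left(\left(15030 + 11863\right) - 15079\right) = 43 + \left(26893 - 15079\right) = 43 + 11814 = 11857$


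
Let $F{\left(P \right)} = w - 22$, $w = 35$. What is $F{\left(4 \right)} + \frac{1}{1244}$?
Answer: $\frac{16173}{1244} \approx 13.001$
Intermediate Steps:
$F{\left(P \right)} = 13$ ($F{\left(P \right)} = 35 - 22 = 13$)
$F{\left(4 \right)} + \frac{1}{1244} = 13 + \frac{1}{1244} = \frac{16173}{1244}$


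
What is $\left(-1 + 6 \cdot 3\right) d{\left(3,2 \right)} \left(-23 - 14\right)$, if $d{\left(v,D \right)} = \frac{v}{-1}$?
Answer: $1887$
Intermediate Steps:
$d{\left(v,D \right)} = - v$ ($d{\left(v,D \right)} = v \left(-1\right) = - v$)
$\left(-1 + 6 \cdot 3\right) d{\left(3,2 \right)} \left(-23 - 14\right) = \left(-1 + 6 \cdot 3\right) \left(\left(-1\right) 3\right) \left(-23 - 14\right) = \left(-1 + 18\right) \left(-3\right) \left(-37\right) = 17 \left(-3\right) \left(-37\right) = \left(-51\right) \left(-37\right) = 1887$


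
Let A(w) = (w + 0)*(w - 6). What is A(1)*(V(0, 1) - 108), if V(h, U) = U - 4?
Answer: 555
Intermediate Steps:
A(w) = w*(-6 + w)
V(h, U) = -4 + U
A(1)*(V(0, 1) - 108) = (1*(-6 + 1))*((-4 + 1) - 108) = (1*(-5))*(-3 - 108) = -5*(-111) = 555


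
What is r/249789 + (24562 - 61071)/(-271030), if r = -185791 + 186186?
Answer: 9226603451/67700312670 ≈ 0.13629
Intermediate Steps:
r = 395
r/249789 + (24562 - 61071)/(-271030) = 395/249789 + (24562 - 61071)/(-271030) = 395*(1/249789) - 36509*(-1/271030) = 395/249789 + 36509/271030 = 9226603451/67700312670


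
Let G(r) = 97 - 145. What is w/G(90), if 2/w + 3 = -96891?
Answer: 1/2325456 ≈ 4.3002e-7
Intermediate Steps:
w = -1/48447 (w = 2/(-3 - 96891) = 2/(-96894) = 2*(-1/96894) = -1/48447 ≈ -2.0641e-5)
G(r) = -48
w/G(90) = -1/48447/(-48) = -1/48447*(-1/48) = 1/2325456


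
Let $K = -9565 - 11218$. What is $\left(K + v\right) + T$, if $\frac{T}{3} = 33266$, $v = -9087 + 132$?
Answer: $70060$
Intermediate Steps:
$v = -8955$
$T = 99798$ ($T = 3 \cdot 33266 = 99798$)
$K = -20783$
$\left(K + v\right) + T = \left(-20783 - 8955\right) + 99798 = -29738 + 99798 = 70060$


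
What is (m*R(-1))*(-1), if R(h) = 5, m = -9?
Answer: 45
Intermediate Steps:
(m*R(-1))*(-1) = -9*5*(-1) = -45*(-1) = 45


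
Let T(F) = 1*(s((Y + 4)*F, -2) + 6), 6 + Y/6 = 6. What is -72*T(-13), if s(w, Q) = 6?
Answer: -864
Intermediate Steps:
Y = 0 (Y = -36 + 6*6 = -36 + 36 = 0)
T(F) = 12 (T(F) = 1*(6 + 6) = 1*12 = 12)
-72*T(-13) = -72*12 = -864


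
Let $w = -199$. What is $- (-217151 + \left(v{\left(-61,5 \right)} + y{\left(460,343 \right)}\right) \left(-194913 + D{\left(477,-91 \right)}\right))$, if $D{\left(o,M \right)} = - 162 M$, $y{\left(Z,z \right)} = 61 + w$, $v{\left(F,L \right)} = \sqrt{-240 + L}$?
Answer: $-24646447 + 180171 i \sqrt{235} \approx -2.4646 \cdot 10^{7} + 2.762 \cdot 10^{6} i$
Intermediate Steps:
$y{\left(Z,z \right)} = -138$ ($y{\left(Z,z \right)} = 61 - 199 = -138$)
$- (-217151 + \left(v{\left(-61,5 \right)} + y{\left(460,343 \right)}\right) \left(-194913 + D{\left(477,-91 \right)}\right)) = - (-217151 + \left(\sqrt{-240 + 5} - 138\right) \left(-194913 - -14742\right)) = - (-217151 + \left(\sqrt{-235} - 138\right) \left(-194913 + 14742\right)) = - (-217151 + \left(i \sqrt{235} - 138\right) \left(-180171\right)) = - (-217151 + \left(-138 + i \sqrt{235}\right) \left(-180171\right)) = - (-217151 + \left(24863598 - 180171 i \sqrt{235}\right)) = - (24646447 - 180171 i \sqrt{235}) = -24646447 + 180171 i \sqrt{235}$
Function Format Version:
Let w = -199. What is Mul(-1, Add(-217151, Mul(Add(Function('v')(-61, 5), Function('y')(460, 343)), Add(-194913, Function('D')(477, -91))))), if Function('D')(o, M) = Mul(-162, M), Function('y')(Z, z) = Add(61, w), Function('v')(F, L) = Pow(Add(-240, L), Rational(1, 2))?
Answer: Add(-24646447, Mul(180171, I, Pow(235, Rational(1, 2)))) ≈ Add(-2.4646e+7, Mul(2.7620e+6, I))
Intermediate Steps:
Function('y')(Z, z) = -138 (Function('y')(Z, z) = Add(61, -199) = -138)
Mul(-1, Add(-217151, Mul(Add(Function('v')(-61, 5), Function('y')(460, 343)), Add(-194913, Function('D')(477, -91))))) = Mul(-1, Add(-217151, Mul(Add(Pow(Add(-240, 5), Rational(1, 2)), -138), Add(-194913, Mul(-162, -91))))) = Mul(-1, Add(-217151, Mul(Add(Pow(-235, Rational(1, 2)), -138), Add(-194913, 14742)))) = Mul(-1, Add(-217151, Mul(Add(Mul(I, Pow(235, Rational(1, 2))), -138), -180171))) = Mul(-1, Add(-217151, Mul(Add(-138, Mul(I, Pow(235, Rational(1, 2)))), -180171))) = Mul(-1, Add(-217151, Add(24863598, Mul(-180171, I, Pow(235, Rational(1, 2)))))) = Mul(-1, Add(24646447, Mul(-180171, I, Pow(235, Rational(1, 2))))) = Add(-24646447, Mul(180171, I, Pow(235, Rational(1, 2))))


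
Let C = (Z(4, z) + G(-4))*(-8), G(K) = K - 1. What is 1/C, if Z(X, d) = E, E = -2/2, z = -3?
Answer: 1/48 ≈ 0.020833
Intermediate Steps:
E = -1 (E = -2*½ = -1)
G(K) = -1 + K
Z(X, d) = -1
C = 48 (C = (-1 + (-1 - 4))*(-8) = (-1 - 5)*(-8) = -6*(-8) = 48)
1/C = 1/48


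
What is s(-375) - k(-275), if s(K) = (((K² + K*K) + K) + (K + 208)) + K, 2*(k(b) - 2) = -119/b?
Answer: 154181931/550 ≈ 2.8033e+5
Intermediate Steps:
k(b) = 2 - 119/(2*b) (k(b) = 2 + (-119/b)/2 = 2 - 119/(2*b))
s(K) = 208 + 2*K² + 3*K (s(K) = (((K² + K²) + K) + (208 + K)) + K = ((2*K² + K) + (208 + K)) + K = ((K + 2*K²) + (208 + K)) + K = (208 + 2*K + 2*K²) + K = 208 + 2*K² + 3*K)
s(-375) - k(-275) = (208 + 2*(-375)² + 3*(-375)) - (2 - 119/2/(-275)) = (208 + 2*140625 - 1125) - (2 - 119/2*(-1/275)) = (208 + 281250 - 1125) - (2 + 119/550) = 280333 - 1*1219/550 = 280333 - 1219/550 = 154181931/550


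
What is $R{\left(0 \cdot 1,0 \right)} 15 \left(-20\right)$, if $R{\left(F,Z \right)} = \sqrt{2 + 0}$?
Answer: $- 300 \sqrt{2} \approx -424.26$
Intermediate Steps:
$R{\left(F,Z \right)} = \sqrt{2}$
$R{\left(0 \cdot 1,0 \right)} 15 \left(-20\right) = \sqrt{2} \cdot 15 \left(-20\right) = 15 \sqrt{2} \left(-20\right) = - 300 \sqrt{2}$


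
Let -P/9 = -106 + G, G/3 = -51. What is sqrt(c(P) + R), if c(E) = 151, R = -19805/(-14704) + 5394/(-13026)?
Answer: 19*sqrt(26804952509387)/7980596 ≈ 12.326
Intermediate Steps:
G = -153 (G = 3*(-51) = -153)
P = 2331 (P = -9*(-106 - 153) = -9*(-259) = 2331)
R = 29777759/31922384 (R = -19805*(-1/14704) + 5394*(-1/13026) = 19805/14704 - 899/2171 = 29777759/31922384 ≈ 0.93282)
sqrt(c(P) + R) = sqrt(151 + 29777759/31922384) = sqrt(4850057743/31922384) = 19*sqrt(26804952509387)/7980596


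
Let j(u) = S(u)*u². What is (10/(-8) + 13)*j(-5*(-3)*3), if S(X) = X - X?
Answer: 0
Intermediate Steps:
S(X) = 0
j(u) = 0 (j(u) = 0*u² = 0)
(10/(-8) + 13)*j(-5*(-3)*3) = (10/(-8) + 13)*0 = (10*(-⅛) + 13)*0 = (-5/4 + 13)*0 = (47/4)*0 = 0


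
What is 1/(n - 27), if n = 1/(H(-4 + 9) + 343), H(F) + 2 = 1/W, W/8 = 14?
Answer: -38193/1031099 ≈ -0.037041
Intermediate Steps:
W = 112 (W = 8*14 = 112)
H(F) = -223/112 (H(F) = -2 + 1/112 = -223/112)
n = 112/38193 (n = 1/(-223/112 + 343) = 1/(38193/112) = 112/38193 ≈ 0.0029325)
1/(n - 27) = 1/(112/38193 - 27) = 1/(-1031099/38193) = -38193/1031099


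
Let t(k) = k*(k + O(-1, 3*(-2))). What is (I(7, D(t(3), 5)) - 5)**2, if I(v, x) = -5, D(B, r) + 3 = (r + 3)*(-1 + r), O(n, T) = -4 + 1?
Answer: 100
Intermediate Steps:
O(n, T) = -3
t(k) = k*(-3 + k) (t(k) = k*(k - 3) = k*(-3 + k))
D(B, r) = -3 + (-1 + r)*(3 + r) (D(B, r) = -3 + (r + 3)*(-1 + r) = -3 + (3 + r)*(-1 + r) = -3 + (-1 + r)*(3 + r))
(I(7, D(t(3), 5)) - 5)**2 = (-5 - 5)**2 = (-10)**2 = 100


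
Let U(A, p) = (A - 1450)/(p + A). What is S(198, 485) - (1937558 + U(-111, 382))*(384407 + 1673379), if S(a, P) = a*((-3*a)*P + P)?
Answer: -1080510826010492/271 ≈ -3.9871e+12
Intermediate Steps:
U(A, p) = (-1450 + A)/(A + p)
S(a, P) = a*(P - 3*P*a) (S(a, P) = a*(-3*P*a + P) = a*(P - 3*P*a))
S(198, 485) - (1937558 + U(-111, 382))*(384407 + 1673379) = 485*198*(1 - 3*198) - (1937558 + (-1450 - 111)/(-111 + 382))*(384407 + 1673379) = 485*198*(1 - 594) - (1937558 - 1561/271)*2057786 = 485*198*(-593) - (1937558 + (1/271)*(-1561))*2057786 = -56945790 - (1937558 - 1561/271)*2057786 = -56945790 - 525076657*2057786/271 = -56945790 - 1*1080495393701402/271 = -56945790 - 1080495393701402/271 = -1080510826010492/271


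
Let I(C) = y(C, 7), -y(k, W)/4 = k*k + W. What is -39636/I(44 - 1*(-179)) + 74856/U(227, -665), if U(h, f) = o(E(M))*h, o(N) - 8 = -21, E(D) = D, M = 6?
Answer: -3693796557/146770936 ≈ -25.167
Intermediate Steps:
o(N) = -13 (o(N) = 8 - 21 = -13)
y(k, W) = -4*W - 4*k² (y(k, W) = -4*(k*k + W) = -4*(k² + W) = -4*(W + k²) = -4*W - 4*k²)
I(C) = -28 - 4*C² (I(C) = -4*7 - 4*C² = -28 - 4*C²)
U(h, f) = -13*h
-39636/I(44 - 1*(-179)) + 74856/U(227, -665) = -39636/(-28 - 4*(44 - 1*(-179))²) + 74856/((-13*227)) = -39636/(-28 - 4*(44 + 179)²) + 74856/(-2951) = -39636/(-28 - 4*223²) + 74856*(-1/2951) = -39636/(-28 - 4*49729) - 74856/2951 = -39636/(-28 - 198916) - 74856/2951 = -39636/(-198944) - 74856/2951 = -39636*(-1/198944) - 74856/2951 = 9909/49736 - 74856/2951 = -3693796557/146770936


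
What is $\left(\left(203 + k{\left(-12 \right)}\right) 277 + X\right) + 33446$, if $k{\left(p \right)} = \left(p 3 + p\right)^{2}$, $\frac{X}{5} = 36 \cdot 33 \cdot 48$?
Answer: $1013005$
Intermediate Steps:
$X = 285120$ ($X = 5 \cdot 36 \cdot 33 \cdot 48 = 5 \cdot 1188 \cdot 48 = 5 \cdot 57024 = 285120$)
$k{\left(p \right)} = 16 p^{2}$ ($k{\left(p \right)} = \left(3 p + p\right)^{2} = \left(4 p\right)^{2} = 16 p^{2}$)
$\left(\left(203 + k{\left(-12 \right)}\right) 277 + X\right) + 33446 = \left(\left(203 + 16 \left(-12\right)^{2}\right) 277 + 285120\right) + 33446 = \left(\left(203 + 16 \cdot 144\right) 277 + 285120\right) + 33446 = \left(\left(203 + 2304\right) 277 + 285120\right) + 33446 = \left(2507 \cdot 277 + 285120\right) + 33446 = \left(694439 + 285120\right) + 33446 = 979559 + 33446 = 1013005$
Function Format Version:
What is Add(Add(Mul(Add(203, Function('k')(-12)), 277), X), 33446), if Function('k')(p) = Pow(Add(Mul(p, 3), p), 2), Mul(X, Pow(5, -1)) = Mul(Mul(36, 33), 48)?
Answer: 1013005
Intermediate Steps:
X = 285120 (X = Mul(5, Mul(Mul(36, 33), 48)) = Mul(5, Mul(1188, 48)) = Mul(5, 57024) = 285120)
Function('k')(p) = Mul(16, Pow(p, 2)) (Function('k')(p) = Pow(Add(Mul(3, p), p), 2) = Pow(Mul(4, p), 2) = Mul(16, Pow(p, 2)))
Add(Add(Mul(Add(203, Function('k')(-12)), 277), X), 33446) = Add(Add(Mul(Add(203, Mul(16, Pow(-12, 2))), 277), 285120), 33446) = Add(Add(Mul(Add(203, Mul(16, 144)), 277), 285120), 33446) = Add(Add(Mul(Add(203, 2304), 277), 285120), 33446) = Add(Add(Mul(2507, 277), 285120), 33446) = Add(Add(694439, 285120), 33446) = Add(979559, 33446) = 1013005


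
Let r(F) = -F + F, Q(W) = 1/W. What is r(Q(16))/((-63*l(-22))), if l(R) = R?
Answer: 0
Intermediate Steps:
Q(W) = 1/W
r(F) = 0
r(Q(16))/((-63*l(-22))) = 0/((-63*(-22))) = 0/1386 = 0*(1/1386) = 0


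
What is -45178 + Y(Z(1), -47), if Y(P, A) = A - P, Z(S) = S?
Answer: -45226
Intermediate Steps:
-45178 + Y(Z(1), -47) = -45178 + (-47 - 1*1) = -45178 + (-47 - 1) = -45178 - 48 = -45226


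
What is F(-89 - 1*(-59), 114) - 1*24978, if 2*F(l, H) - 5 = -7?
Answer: -24979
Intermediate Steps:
F(l, H) = -1 (F(l, H) = 5/2 + (1/2)*(-7) = 5/2 - 7/2 = -1)
F(-89 - 1*(-59), 114) - 1*24978 = -1 - 1*24978 = -1 - 24978 = -24979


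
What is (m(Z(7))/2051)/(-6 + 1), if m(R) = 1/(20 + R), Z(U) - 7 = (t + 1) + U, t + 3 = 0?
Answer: -1/328160 ≈ -3.0473e-6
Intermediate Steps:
t = -3 (t = -3 + 0 = -3)
Z(U) = 5 + U (Z(U) = 7 + ((-3 + 1) + U) = 7 + (-2 + U) = 5 + U)
(m(Z(7))/2051)/(-6 + 1) = (1/((20 + (5 + 7))*2051))/(-6 + 1) = ((1/2051)/(20 + 12))/(-5) = ((1/2051)/32)*(-⅕) = ((1/32)*(1/2051))*(-⅕) = (1/65632)*(-⅕) = -1/328160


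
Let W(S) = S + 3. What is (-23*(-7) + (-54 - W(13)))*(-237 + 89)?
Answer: -13468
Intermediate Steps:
W(S) = 3 + S
(-23*(-7) + (-54 - W(13)))*(-237 + 89) = (-23*(-7) + (-54 - (3 + 13)))*(-237 + 89) = (161 + (-54 - 1*16))*(-148) = (161 + (-54 - 16))*(-148) = (161 - 70)*(-148) = 91*(-148) = -13468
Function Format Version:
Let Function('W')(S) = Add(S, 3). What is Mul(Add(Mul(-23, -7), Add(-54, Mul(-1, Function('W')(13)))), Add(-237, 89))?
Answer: -13468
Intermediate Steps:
Function('W')(S) = Add(3, S)
Mul(Add(Mul(-23, -7), Add(-54, Mul(-1, Function('W')(13)))), Add(-237, 89)) = Mul(Add(Mul(-23, -7), Add(-54, Mul(-1, Add(3, 13)))), Add(-237, 89)) = Mul(Add(161, Add(-54, Mul(-1, 16))), -148) = Mul(Add(161, Add(-54, -16)), -148) = Mul(Add(161, -70), -148) = Mul(91, -148) = -13468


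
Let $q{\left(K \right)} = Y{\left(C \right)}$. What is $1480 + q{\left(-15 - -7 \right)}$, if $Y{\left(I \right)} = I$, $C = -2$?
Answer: $1478$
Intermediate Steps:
$q{\left(K \right)} = -2$
$1480 + q{\left(-15 - -7 \right)} = 1480 - 2 = 1478$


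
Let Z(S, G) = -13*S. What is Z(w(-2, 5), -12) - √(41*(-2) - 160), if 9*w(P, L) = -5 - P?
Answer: 13/3 - 11*I*√2 ≈ 4.3333 - 15.556*I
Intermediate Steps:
w(P, L) = -5/9 - P/9 (w(P, L) = (-5 - P)/9 = -5/9 - P/9)
Z(w(-2, 5), -12) - √(41*(-2) - 160) = -13*(-5/9 - ⅑*(-2)) - √(41*(-2) - 160) = -13*(-5/9 + 2/9) - √(-82 - 160) = -13*(-⅓) - √(-242) = 13/3 - 11*I*√2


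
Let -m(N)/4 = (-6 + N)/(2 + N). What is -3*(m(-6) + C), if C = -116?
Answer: 384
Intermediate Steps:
m(N) = -4*(-6 + N)/(2 + N)
-3*(m(-6) + C) = -3*(4*(6 - 1*(-6))/(2 - 6) - 116) = -3*(4*(6 + 6)/(-4) - 116) = -3*(4*(-1/4)*12 - 116) = -3*(-12 - 116) = -3*(-128) = 384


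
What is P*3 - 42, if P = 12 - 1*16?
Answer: -54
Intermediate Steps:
P = -4 (P = 12 - 16 = -4)
P*3 - 42 = -4*3 - 42 = -12 - 42 = -54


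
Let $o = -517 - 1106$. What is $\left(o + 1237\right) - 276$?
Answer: $-662$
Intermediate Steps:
$o = -1623$ ($o = -517 - 1106 = -1623$)
$\left(o + 1237\right) - 276 = \left(-1623 + 1237\right) - 276 = -386 - 276 = -662$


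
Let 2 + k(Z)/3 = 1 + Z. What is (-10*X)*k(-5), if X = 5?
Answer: 900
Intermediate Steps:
k(Z) = -3 + 3*Z (k(Z) = -6 + 3*(1 + Z) = -6 + (3 + 3*Z) = -3 + 3*Z)
(-10*X)*k(-5) = (-10*5)*(-3 + 3*(-5)) = -50*(-3 - 15) = -50*(-18) = 900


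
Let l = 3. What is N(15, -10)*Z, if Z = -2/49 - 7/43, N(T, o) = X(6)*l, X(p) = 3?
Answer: -3861/2107 ≈ -1.8325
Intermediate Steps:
N(T, o) = 9 (N(T, o) = 3*3 = 9)
Z = -429/2107 (Z = -2*1/49 - 7*1/43 = -2/49 - 7/43 = -429/2107 ≈ -0.20361)
N(15, -10)*Z = 9*(-429/2107) = -3861/2107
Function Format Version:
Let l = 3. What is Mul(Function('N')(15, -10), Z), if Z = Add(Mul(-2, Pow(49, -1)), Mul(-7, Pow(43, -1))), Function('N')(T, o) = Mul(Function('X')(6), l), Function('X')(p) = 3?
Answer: Rational(-3861, 2107) ≈ -1.8325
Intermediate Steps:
Function('N')(T, o) = 9 (Function('N')(T, o) = Mul(3, 3) = 9)
Z = Rational(-429, 2107) (Z = Add(Mul(-2, Rational(1, 49)), Mul(-7, Rational(1, 43))) = Add(Rational(-2, 49), Rational(-7, 43)) = Rational(-429, 2107) ≈ -0.20361)
Mul(Function('N')(15, -10), Z) = Mul(9, Rational(-429, 2107)) = Rational(-3861, 2107)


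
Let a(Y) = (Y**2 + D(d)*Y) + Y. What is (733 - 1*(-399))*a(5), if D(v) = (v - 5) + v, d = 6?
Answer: 73580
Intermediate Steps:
D(v) = -5 + 2*v (D(v) = (-5 + v) + v = -5 + 2*v)
a(Y) = Y**2 + 8*Y (a(Y) = (Y**2 + (-5 + 2*6)*Y) + Y = (Y**2 + (-5 + 12)*Y) + Y = (Y**2 + 7*Y) + Y = Y**2 + 8*Y)
(733 - 1*(-399))*a(5) = (733 - 1*(-399))*(5*(8 + 5)) = (733 + 399)*(5*13) = 1132*65 = 73580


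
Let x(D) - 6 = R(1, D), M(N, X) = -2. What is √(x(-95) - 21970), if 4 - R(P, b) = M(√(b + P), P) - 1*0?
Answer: I*√21958 ≈ 148.18*I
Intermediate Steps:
R(P, b) = 6 (R(P, b) = 4 - (-2 - 1*0) = 4 - (-2 + 0) = 4 - 1*(-2) = 4 + 2 = 6)
x(D) = 12 (x(D) = 6 + 6 = 12)
√(x(-95) - 21970) = √(12 - 21970) = √(-21958) = I*√21958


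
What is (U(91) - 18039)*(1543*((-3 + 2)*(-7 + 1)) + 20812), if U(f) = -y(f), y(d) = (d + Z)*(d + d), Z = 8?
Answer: -1084233990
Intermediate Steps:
y(d) = 2*d*(8 + d) (y(d) = (d + 8)*(d + d) = (8 + d)*(2*d) = 2*d*(8 + d))
U(f) = -2*f*(8 + f)
(U(91) - 18039)*(1543*((-3 + 2)*(-7 + 1)) + 20812) = (-2*91*(8 + 91) - 18039)*(1543*((-3 + 2)*(-7 + 1)) + 20812) = (-2*91*99 - 18039)*(1543*(-1*(-6)) + 20812) = (-18018 - 18039)*(1543*6 + 20812) = -36057*(9258 + 20812) = -36057*30070 = -1084233990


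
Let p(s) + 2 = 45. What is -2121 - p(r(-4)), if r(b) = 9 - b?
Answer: -2164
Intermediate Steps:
p(s) = 43 (p(s) = -2 + 45 = 43)
-2121 - p(r(-4)) = -2121 - 1*43 = -2121 - 43 = -2164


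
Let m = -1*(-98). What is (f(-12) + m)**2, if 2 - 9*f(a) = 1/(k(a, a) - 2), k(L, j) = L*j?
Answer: 15757027729/1633284 ≈ 9647.5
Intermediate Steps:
m = 98
f(a) = 2/9 - 1/(9*(-2 + a**2)) (f(a) = 2/9 - 1/(9*(a*a - 2)) = 2/9 - 1/(9*(a**2 - 2)) = 2/9 - 1/(9*(-2 + a**2)))
(f(-12) + m)**2 = ((-5 + 2*(-12)**2)/(9*(-2 + (-12)**2)) + 98)**2 = ((-5 + 2*144)/(9*(-2 + 144)) + 98)**2 = ((1/9)*(-5 + 288)/142 + 98)**2 = ((1/9)*(1/142)*283 + 98)**2 = (283/1278 + 98)**2 = (125527/1278)**2 = 15757027729/1633284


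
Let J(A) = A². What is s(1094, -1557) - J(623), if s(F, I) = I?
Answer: -389686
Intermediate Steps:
s(1094, -1557) - J(623) = -1557 - 1*623² = -1557 - 1*388129 = -1557 - 388129 = -389686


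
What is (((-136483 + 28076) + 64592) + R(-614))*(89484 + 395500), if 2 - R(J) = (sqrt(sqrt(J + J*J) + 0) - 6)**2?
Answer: -21248603992 - 484984*(6 - 376382**(1/4))**2 ≈ -2.1419e+10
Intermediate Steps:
R(J) = 2 - (-6 + (J + J**2)**(1/4))**2 (R(J) = 2 - (sqrt(sqrt(J + J*J) + 0) - 6)**2 = 2 - (sqrt(sqrt(J + J**2) + 0) - 6)**2 = 2 - (sqrt(sqrt(J + J**2)) - 6)**2 = 2 - ((J + J**2)**(1/4) - 6)**2 = 2 - (-6 + (J + J**2)**(1/4))**2)
(((-136483 + 28076) + 64592) + R(-614))*(89484 + 395500) = (((-136483 + 28076) + 64592) + (2 - (-6 + (-614*(1 - 614))**(1/4))**2))*(89484 + 395500) = ((-108407 + 64592) + (2 - (-6 + (-614*(-613))**(1/4))**2))*484984 = (-43815 + (2 - (-6 + 376382**(1/4))**2))*484984 = (-43813 - (-6 + 376382**(1/4))**2)*484984 = -21248603992 - 484984*(-6 + 376382**(1/4))**2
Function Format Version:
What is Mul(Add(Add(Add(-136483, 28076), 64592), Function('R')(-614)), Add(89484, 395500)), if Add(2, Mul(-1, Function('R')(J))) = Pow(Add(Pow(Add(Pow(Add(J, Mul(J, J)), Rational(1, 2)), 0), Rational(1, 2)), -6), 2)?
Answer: Add(-21248603992, Mul(-484984, Pow(Add(6, Mul(-1, Pow(376382, Rational(1, 4)))), 2))) ≈ -2.1419e+10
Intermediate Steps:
Function('R')(J) = Add(2, Mul(-1, Pow(Add(-6, Pow(Add(J, Pow(J, 2)), Rational(1, 4))), 2))) (Function('R')(J) = Add(2, Mul(-1, Pow(Add(Pow(Add(Pow(Add(J, Mul(J, J)), Rational(1, 2)), 0), Rational(1, 2)), -6), 2))) = Add(2, Mul(-1, Pow(Add(Pow(Add(Pow(Add(J, Pow(J, 2)), Rational(1, 2)), 0), Rational(1, 2)), -6), 2))) = Add(2, Mul(-1, Pow(Add(Pow(Pow(Add(J, Pow(J, 2)), Rational(1, 2)), Rational(1, 2)), -6), 2))) = Add(2, Mul(-1, Pow(Add(Pow(Add(J, Pow(J, 2)), Rational(1, 4)), -6), 2))) = Add(2, Mul(-1, Pow(Add(-6, Pow(Add(J, Pow(J, 2)), Rational(1, 4))), 2))))
Mul(Add(Add(Add(-136483, 28076), 64592), Function('R')(-614)), Add(89484, 395500)) = Mul(Add(Add(Add(-136483, 28076), 64592), Add(2, Mul(-1, Pow(Add(-6, Pow(Mul(-614, Add(1, -614)), Rational(1, 4))), 2)))), Add(89484, 395500)) = Mul(Add(Add(-108407, 64592), Add(2, Mul(-1, Pow(Add(-6, Pow(Mul(-614, -613), Rational(1, 4))), 2)))), 484984) = Mul(Add(-43815, Add(2, Mul(-1, Pow(Add(-6, Pow(376382, Rational(1, 4))), 2)))), 484984) = Mul(Add(-43813, Mul(-1, Pow(Add(-6, Pow(376382, Rational(1, 4))), 2))), 484984) = Add(-21248603992, Mul(-484984, Pow(Add(-6, Pow(376382, Rational(1, 4))), 2)))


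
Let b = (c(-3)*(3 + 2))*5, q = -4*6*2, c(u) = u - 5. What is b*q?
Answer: 9600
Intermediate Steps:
c(u) = -5 + u
q = -48 (q = -24*2 = -48)
b = -200 (b = ((-5 - 3)*(3 + 2))*5 = -8*5*5 = -40*5 = -200)
b*q = -200*(-48) = 9600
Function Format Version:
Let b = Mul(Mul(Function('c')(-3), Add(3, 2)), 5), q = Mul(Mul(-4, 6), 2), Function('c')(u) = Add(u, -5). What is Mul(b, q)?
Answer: 9600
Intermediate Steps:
Function('c')(u) = Add(-5, u)
q = -48 (q = Mul(-24, 2) = -48)
b = -200 (b = Mul(Mul(Add(-5, -3), Add(3, 2)), 5) = Mul(Mul(-8, 5), 5) = Mul(-40, 5) = -200)
Mul(b, q) = Mul(-200, -48) = 9600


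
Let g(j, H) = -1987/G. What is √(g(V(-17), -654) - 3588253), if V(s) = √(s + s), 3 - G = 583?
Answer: I*√301771789185/290 ≈ 1894.3*I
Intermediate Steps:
G = -580 (G = 3 - 1*583 = 3 - 583 = -580)
V(s) = √2*√s (V(s) = √(2*s) = √2*√s)
g(j, H) = 1987/580 (g(j, H) = -1987/(-580) = -1987*(-1/580) = 1987/580)
√(g(V(-17), -654) - 3588253) = √(1987/580 - 3588253) = √(-2081184753/580) = I*√301771789185/290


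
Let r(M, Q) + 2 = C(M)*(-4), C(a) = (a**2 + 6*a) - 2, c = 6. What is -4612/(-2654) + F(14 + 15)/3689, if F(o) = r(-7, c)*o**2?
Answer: -16045320/4895303 ≈ -3.2777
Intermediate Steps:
C(a) = -2 + a**2 + 6*a
r(M, Q) = 6 - 24*M - 4*M**2 (r(M, Q) = -2 + (-2 + M**2 + 6*M)*(-4) = -2 + (8 - 24*M - 4*M**2) = 6 - 24*M - 4*M**2)
F(o) = -22*o**2 (F(o) = (6 - 24*(-7) - 4*(-7)**2)*o**2 = (6 + 168 - 4*49)*o**2 = (6 + 168 - 196)*o**2 = -22*o**2)
-4612/(-2654) + F(14 + 15)/3689 = -4612/(-2654) - 22*(14 + 15)**2/3689 = -4612*(-1/2654) - 22*29**2*(1/3689) = 2306/1327 - 22*841*(1/3689) = 2306/1327 - 18502*1/3689 = 2306/1327 - 18502/3689 = -16045320/4895303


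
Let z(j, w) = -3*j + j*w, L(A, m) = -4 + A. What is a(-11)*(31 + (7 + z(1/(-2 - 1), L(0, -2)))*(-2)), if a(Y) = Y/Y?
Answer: 37/3 ≈ 12.333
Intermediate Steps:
a(Y) = 1
a(-11)*(31 + (7 + z(1/(-2 - 1), L(0, -2)))*(-2)) = 1*(31 + (7 + (-3 + (-4 + 0))/(-2 - 1))*(-2)) = 1*(31 + (7 + (-3 - 4)/(-3))*(-2)) = 1*(31 + (7 - ⅓*(-7))*(-2)) = 1*(31 + (7 + 7/3)*(-2)) = 1*(31 + (28/3)*(-2)) = 1*(31 - 56/3) = 1*(37/3) = 37/3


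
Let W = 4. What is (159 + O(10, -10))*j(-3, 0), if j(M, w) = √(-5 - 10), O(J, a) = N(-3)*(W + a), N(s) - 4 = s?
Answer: 153*I*√15 ≈ 592.57*I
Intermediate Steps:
N(s) = 4 + s
O(J, a) = 4 + a (O(J, a) = (4 - 3)*(4 + a) = 1*(4 + a) = 4 + a)
j(M, w) = I*√15 (j(M, w) = √(-15) = I*√15)
(159 + O(10, -10))*j(-3, 0) = (159 + (4 - 10))*(I*√15) = (159 - 6)*(I*√15) = 153*(I*√15) = 153*I*√15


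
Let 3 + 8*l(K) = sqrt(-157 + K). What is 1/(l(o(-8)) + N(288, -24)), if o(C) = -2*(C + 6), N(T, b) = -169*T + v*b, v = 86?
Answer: -180396/9152639113 - 4*I*sqrt(17)/27457917339 ≈ -1.971e-5 - 6.0064e-10*I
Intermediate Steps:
N(T, b) = -169*T + 86*b
o(C) = -12 - 2*C (o(C) = -2*(6 + C) = -12 - 2*C)
l(K) = -3/8 + sqrt(-157 + K)/8
1/(l(o(-8)) + N(288, -24)) = 1/((-3/8 + sqrt(-157 + (-12 - 2*(-8)))/8) + (-169*288 + 86*(-24))) = 1/((-3/8 + sqrt(-157 + (-12 + 16))/8) + (-48672 - 2064)) = 1/((-3/8 + sqrt(-157 + 4)/8) - 50736) = 1/((-3/8 + sqrt(-153)/8) - 50736) = 1/((-3/8 + (3*I*sqrt(17))/8) - 50736) = 1/((-3/8 + 3*I*sqrt(17)/8) - 50736) = 1/(-405891/8 + 3*I*sqrt(17)/8)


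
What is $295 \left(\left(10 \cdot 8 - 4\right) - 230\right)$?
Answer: $-45430$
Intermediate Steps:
$295 \left(\left(10 \cdot 8 - 4\right) - 230\right) = 295 \left(\left(80 - 4\right) - 230\right) = 295 \left(76 - 230\right) = 295 \left(-154\right) = -45430$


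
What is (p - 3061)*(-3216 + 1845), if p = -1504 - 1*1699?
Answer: 8587944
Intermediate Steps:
p = -3203 (p = -1504 - 1699 = -3203)
(p - 3061)*(-3216 + 1845) = (-3203 - 3061)*(-3216 + 1845) = -6264*(-1371) = 8587944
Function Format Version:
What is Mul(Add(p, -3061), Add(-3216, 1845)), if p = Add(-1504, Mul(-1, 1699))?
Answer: 8587944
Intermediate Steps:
p = -3203 (p = Add(-1504, -1699) = -3203)
Mul(Add(p, -3061), Add(-3216, 1845)) = Mul(Add(-3203, -3061), Add(-3216, 1845)) = Mul(-6264, -1371) = 8587944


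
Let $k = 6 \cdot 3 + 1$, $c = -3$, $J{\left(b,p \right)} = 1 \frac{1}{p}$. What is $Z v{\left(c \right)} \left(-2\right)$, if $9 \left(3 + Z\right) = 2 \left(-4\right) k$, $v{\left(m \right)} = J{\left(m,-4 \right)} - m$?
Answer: $\frac{1969}{18} \approx 109.39$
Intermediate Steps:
$J{\left(b,p \right)} = \frac{1}{p}$
$k = 19$ ($k = 18 + 1 = 19$)
$v{\left(m \right)} = - \frac{1}{4} - m$ ($v{\left(m \right)} = \frac{1}{-4} - m = - \frac{1}{4} - m$)
$Z = - \frac{179}{9}$ ($Z = -3 + \frac{2 \left(-4\right) 19}{9} = -3 + \frac{\left(-8\right) 19}{9} = -3 + \frac{1}{9} \left(-152\right) = -3 - \frac{152}{9} = - \frac{179}{9} \approx -19.889$)
$Z v{\left(c \right)} \left(-2\right) = - \frac{179 \left(- \frac{1}{4} - -3\right)}{9} \left(-2\right) = - \frac{179 \left(- \frac{1}{4} + 3\right)}{9} \left(-2\right) = \left(- \frac{179}{9}\right) \frac{11}{4} \left(-2\right) = \left(- \frac{1969}{36}\right) \left(-2\right) = \frac{1969}{18}$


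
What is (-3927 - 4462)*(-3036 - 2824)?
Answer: 49159540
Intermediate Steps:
(-3927 - 4462)*(-3036 - 2824) = -8389*(-5860) = 49159540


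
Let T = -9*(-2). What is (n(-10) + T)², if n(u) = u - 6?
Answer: 4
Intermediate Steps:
n(u) = -6 + u
T = 18
(n(-10) + T)² = ((-6 - 10) + 18)² = (-16 + 18)² = 2² = 4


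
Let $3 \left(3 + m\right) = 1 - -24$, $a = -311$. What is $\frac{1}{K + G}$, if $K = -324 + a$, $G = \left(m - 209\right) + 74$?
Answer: $- \frac{3}{2294} \approx -0.0013078$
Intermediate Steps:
$m = \frac{16}{3}$ ($m = -3 + \frac{1 - -24}{3} = -3 + \frac{1 + 24}{3} = -3 + \frac{1}{3} \cdot 25 = -3 + \frac{25}{3} = \frac{16}{3} \approx 5.3333$)
$G = - \frac{389}{3}$ ($G = \left(\frac{16}{3} - 209\right) + 74 = - \frac{611}{3} + 74 = - \frac{389}{3} \approx -129.67$)
$K = -635$ ($K = -324 - 311 = -635$)
$\frac{1}{K + G} = \frac{1}{-635 - \frac{389}{3}} = \frac{1}{- \frac{2294}{3}} = - \frac{3}{2294}$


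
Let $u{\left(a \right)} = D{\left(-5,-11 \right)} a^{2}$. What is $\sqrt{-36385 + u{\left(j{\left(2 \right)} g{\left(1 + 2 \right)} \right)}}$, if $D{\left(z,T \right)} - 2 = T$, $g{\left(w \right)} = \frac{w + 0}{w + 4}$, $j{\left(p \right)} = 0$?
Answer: $i \sqrt{36385} \approx 190.75 i$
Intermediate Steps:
$g{\left(w \right)} = \frac{w}{4 + w}$
$D{\left(z,T \right)} = 2 + T$
$u{\left(a \right)} = - 9 a^{2}$ ($u{\left(a \right)} = \left(2 - 11\right) a^{2} = - 9 a^{2}$)
$\sqrt{-36385 + u{\left(j{\left(2 \right)} g{\left(1 + 2 \right)} \right)}} = \sqrt{-36385 - 9 \left(0 \frac{1 + 2}{4 + \left(1 + 2\right)}\right)^{2}} = \sqrt{-36385 - 9 \left(0 \frac{3}{4 + 3}\right)^{2}} = \sqrt{-36385 - 9 \left(0 \cdot \frac{3}{7}\right)^{2}} = \sqrt{-36385 - 9 \cdot 0^{2}} = \sqrt{-36385 - 0} = \sqrt{-36385 + 0} = \sqrt{-36385} = i \sqrt{36385}$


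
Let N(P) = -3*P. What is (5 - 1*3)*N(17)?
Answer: -102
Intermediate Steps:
(5 - 1*3)*N(17) = (5 - 1*3)*(-3*17) = (5 - 3)*(-51) = 2*(-51) = -102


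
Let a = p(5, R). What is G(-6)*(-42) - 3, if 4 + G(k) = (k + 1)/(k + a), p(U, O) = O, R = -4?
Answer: 144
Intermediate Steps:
a = -4
G(k) = -4 + (1 + k)/(-4 + k) (G(k) = -4 + (k + 1)/(k - 4) = -4 + (1 + k)/(-4 + k))
G(-6)*(-42) - 3 = ((17 - 3*(-6))/(-4 - 6))*(-42) - 3 = ((17 + 18)/(-10))*(-42) - 3 = -⅒*35*(-42) - 3 = -7/2*(-42) - 3 = 147 - 3 = 144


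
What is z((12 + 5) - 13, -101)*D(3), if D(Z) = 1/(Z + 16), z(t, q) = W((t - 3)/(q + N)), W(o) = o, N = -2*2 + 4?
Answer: -1/1919 ≈ -0.00052110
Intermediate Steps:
N = 0 (N = -4 + 4 = 0)
z(t, q) = (-3 + t)/q (z(t, q) = (t - 3)/(q + 0) = (-3 + t)/q)
D(Z) = 1/(16 + Z)
z((12 + 5) - 13, -101)*D(3) = ((-3 + ((12 + 5) - 13))/(-101))/(16 + 3) = -(-3 + (17 - 13))/101/19 = -(-3 + 4)/101*(1/19) = -1/101*1*(1/19) = -1/101*1/19 = -1/1919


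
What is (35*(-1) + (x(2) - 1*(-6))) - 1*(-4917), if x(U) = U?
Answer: 4890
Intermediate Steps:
(35*(-1) + (x(2) - 1*(-6))) - 1*(-4917) = (35*(-1) + (2 - 1*(-6))) - 1*(-4917) = (-35 + (2 + 6)) + 4917 = (-35 + 8) + 4917 = -27 + 4917 = 4890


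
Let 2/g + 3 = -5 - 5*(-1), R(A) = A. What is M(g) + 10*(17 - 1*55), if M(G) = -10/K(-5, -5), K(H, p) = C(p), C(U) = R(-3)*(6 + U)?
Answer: -1130/3 ≈ -376.67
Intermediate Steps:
C(U) = -18 - 3*U (C(U) = -3*(6 + U) = -18 - 3*U)
K(H, p) = -18 - 3*p
g = -2/3 (g = 2/(-3 + (-5 - 5*(-1))) = 2/(-3 + (-5 + 5)) = 2/(-3 + 0) = 2/(-3) = 2*(-1/3) = -2/3 ≈ -0.66667)
M(G) = 10/3 (M(G) = -10/(-18 - 3*(-5)) = -10/(-18 + 15) = -10/(-3) = -10*(-1/3) = 10/3)
M(g) + 10*(17 - 1*55) = 10/3 + 10*(17 - 1*55) = 10/3 + 10*(17 - 55) = 10/3 + 10*(-38) = 10/3 - 380 = -1130/3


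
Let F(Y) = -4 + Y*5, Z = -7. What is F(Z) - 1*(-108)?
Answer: 69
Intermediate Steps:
F(Y) = -4 + 5*Y
F(Z) - 1*(-108) = (-4 + 5*(-7)) - 1*(-108) = (-4 - 35) + 108 = -39 + 108 = 69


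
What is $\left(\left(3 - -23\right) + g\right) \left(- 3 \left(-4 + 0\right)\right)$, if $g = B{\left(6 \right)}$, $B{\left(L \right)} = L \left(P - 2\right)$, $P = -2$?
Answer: $24$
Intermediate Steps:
$B{\left(L \right)} = - 4 L$ ($B{\left(L \right)} = L \left(-2 - 2\right) = L \left(-4\right) = - 4 L$)
$g = -24$ ($g = \left(-4\right) 6 = -24$)
$\left(\left(3 - -23\right) + g\right) \left(- 3 \left(-4 + 0\right)\right) = \left(\left(3 - -23\right) - 24\right) \left(- 3 \left(-4 + 0\right)\right) = \left(\left(3 + 23\right) - 24\right) \left(\left(-3\right) \left(-4\right)\right) = \left(26 - 24\right) 12 = 2 \cdot 12 = 24$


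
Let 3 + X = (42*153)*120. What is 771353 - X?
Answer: 236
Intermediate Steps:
X = 771117 (X = -3 + (42*153)*120 = -3 + 6426*120 = -3 + 771120 = 771117)
771353 - X = 771353 - 1*771117 = 771353 - 771117 = 236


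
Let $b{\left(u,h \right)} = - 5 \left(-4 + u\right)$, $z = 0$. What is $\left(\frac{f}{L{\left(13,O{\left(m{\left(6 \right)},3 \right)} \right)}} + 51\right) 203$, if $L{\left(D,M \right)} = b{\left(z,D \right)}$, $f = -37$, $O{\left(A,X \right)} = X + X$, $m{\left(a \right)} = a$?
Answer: $\frac{199549}{20} \approx 9977.5$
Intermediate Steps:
$O{\left(A,X \right)} = 2 X$
$b{\left(u,h \right)} = 20 - 5 u$
$L{\left(D,M \right)} = 20$ ($L{\left(D,M \right)} = 20 - 0 = 20 + 0 = 20$)
$\left(\frac{f}{L{\left(13,O{\left(m{\left(6 \right)},3 \right)} \right)}} + 51\right) 203 = \left(- \frac{37}{20} + 51\right) 203 = \frac{983}{20} \cdot 203 = \frac{199549}{20}$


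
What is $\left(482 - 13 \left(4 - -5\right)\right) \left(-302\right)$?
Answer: $-110230$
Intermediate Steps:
$\left(482 - 13 \left(4 - -5\right)\right) \left(-302\right) = \left(482 - 13 \left(4 + 5\right)\right) \left(-302\right) = \left(482 - 117\right) \left(-302\right) = 365 \left(-302\right) = -110230$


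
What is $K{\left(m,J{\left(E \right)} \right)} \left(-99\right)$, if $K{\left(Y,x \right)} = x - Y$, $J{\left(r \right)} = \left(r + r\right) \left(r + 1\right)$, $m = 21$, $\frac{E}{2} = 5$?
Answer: $-19701$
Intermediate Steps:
$E = 10$ ($E = 2 \cdot 5 = 10$)
$J{\left(r \right)} = 2 r \left(1 + r\right)$
$K{\left(m,J{\left(E \right)} \right)} \left(-99\right) = \left(2 \cdot 10 \left(1 + 10\right) - 21\right) \left(-99\right) = \left(2 \cdot 10 \cdot 11 - 21\right) \left(-99\right) = \left(220 - 21\right) \left(-99\right) = 199 \left(-99\right) = -19701$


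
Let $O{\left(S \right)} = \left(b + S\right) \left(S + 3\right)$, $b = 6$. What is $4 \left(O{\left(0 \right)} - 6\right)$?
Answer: $48$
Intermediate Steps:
$O{\left(S \right)} = \left(3 + S\right) \left(6 + S\right)$ ($O{\left(S \right)} = \left(6 + S\right) \left(S + 3\right) = \left(6 + S\right) \left(3 + S\right) = \left(3 + S\right) \left(6 + S\right)$)
$4 \left(O{\left(0 \right)} - 6\right) = 4 \left(\left(18 + 0^{2} + 9 \cdot 0\right) - 6\right) = 4 \left(\left(18 + 0 + 0\right) - 6\right) = 4 \left(18 - 6\right) = 4 \cdot 12 = 48$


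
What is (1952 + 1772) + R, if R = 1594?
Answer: 5318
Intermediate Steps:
(1952 + 1772) + R = (1952 + 1772) + 1594 = 3724 + 1594 = 5318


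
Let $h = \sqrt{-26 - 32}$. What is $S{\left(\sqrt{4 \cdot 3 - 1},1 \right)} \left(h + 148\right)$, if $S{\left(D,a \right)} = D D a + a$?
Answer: $1776 + 12 i \sqrt{58} \approx 1776.0 + 91.389 i$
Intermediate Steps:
$S{\left(D,a \right)} = a + a D^{2}$ ($S{\left(D,a \right)} = D^{2} a + a = a D^{2} + a = a + a D^{2}$)
$h = i \sqrt{58}$ ($h = \sqrt{-58} = i \sqrt{58} \approx 7.6158 i$)
$S{\left(\sqrt{4 \cdot 3 - 1},1 \right)} \left(h + 148\right) = 1 \left(1 + \left(\sqrt{4 \cdot 3 - 1}\right)^{2}\right) \left(i \sqrt{58} + 148\right) = 1 \left(1 + \left(\sqrt{12 - 1}\right)^{2}\right) \left(148 + i \sqrt{58}\right) = 1 \left(1 + \left(\sqrt{11}\right)^{2}\right) \left(148 + i \sqrt{58}\right) = 1 \left(1 + 11\right) \left(148 + i \sqrt{58}\right) = 1 \cdot 12 \left(148 + i \sqrt{58}\right) = 12 \left(148 + i \sqrt{58}\right) = 1776 + 12 i \sqrt{58}$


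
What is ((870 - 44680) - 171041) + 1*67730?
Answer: -147121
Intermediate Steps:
((870 - 44680) - 171041) + 1*67730 = (-43810 - 171041) + 67730 = -214851 + 67730 = -147121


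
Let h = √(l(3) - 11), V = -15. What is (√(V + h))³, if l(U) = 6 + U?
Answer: (-15 + I*√2)^(3/2) ≈ -8.2189 - 57.901*I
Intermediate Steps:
h = I*√2 (h = √((6 + 3) - 11) = √(9 - 11) = √(-2) = I*√2 ≈ 1.4142*I)
(√(V + h))³ = (√(-15 + I*√2))³ = (-15 + I*√2)^(3/2)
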